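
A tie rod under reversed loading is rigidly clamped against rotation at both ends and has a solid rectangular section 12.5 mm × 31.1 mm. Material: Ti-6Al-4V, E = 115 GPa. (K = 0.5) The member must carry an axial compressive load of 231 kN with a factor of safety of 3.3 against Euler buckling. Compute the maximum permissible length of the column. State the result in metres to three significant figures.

Buckling occurs about the weak axis: I_min = h·b³/12 with b = 12.5 mm (the shorter side).
I_min = 31.1×12.5³/12 = 5.062×10^3 mm⁴
I = 5.062×10^-9 m⁴
Required critical load P_cr = n·P = 3.3 × 231 = 762.3 kN = 7.623×10^5 N
From P_cr = π²EI/(K·L)²:  L = (1/K)·√(π²EI/P_cr) = (1/0.5)·√(π²×1.15×10^11×5.062×10^-9/7.623×10^5)
L = 0.174 m

L_max ≈ 0.174 m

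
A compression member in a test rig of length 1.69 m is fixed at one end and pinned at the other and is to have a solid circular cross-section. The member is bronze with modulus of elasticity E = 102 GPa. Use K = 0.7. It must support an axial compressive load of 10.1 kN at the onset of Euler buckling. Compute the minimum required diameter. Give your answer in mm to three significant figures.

d ≈ 23.1 mm

L_e = K·L = 0.7 × 1.69 = 1.183 m
Required I = P_cr·L_e²/(π²E) = 1.010×10^4 × 1.183² / (π² × 1.02×10^11) = 1.404×10^-8 m⁴
I_req = 1.404×10^4 mm⁴
Solid circle: I = πd⁴/64  ⇒  d = (64I/π)^(1/4) = (64×1.404×10^4/π)^(1/4) = 23.1 mm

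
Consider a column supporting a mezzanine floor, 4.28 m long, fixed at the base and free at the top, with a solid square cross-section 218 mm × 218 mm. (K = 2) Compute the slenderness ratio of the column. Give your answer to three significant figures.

For a square r = a/√12 = 218/√12 = 62.93 mm
L_e = K·L = 2 × 4.28 m = 8.560 m = 8560.0 mm
λ = L_e / r_min = 8560.0 / 62.93 = 136

λ ≈ 136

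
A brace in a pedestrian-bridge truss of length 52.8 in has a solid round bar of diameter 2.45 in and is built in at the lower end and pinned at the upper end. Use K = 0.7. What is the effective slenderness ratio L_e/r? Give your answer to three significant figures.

λ ≈ 60.3

For a solid circle r = d/4 = 2.45/4 = 0.6125 in
L_e = K·L = 0.7 × 52.8 = 36.96 in
λ = L_e / r_min = 36.960 / 0.6125 = 60.3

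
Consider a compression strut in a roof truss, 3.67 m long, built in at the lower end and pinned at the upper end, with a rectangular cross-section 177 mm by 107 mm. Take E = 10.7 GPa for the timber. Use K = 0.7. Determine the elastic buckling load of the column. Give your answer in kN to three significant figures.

Buckling occurs about the weak axis: I_min = h·b³/12 with b = 107 mm (the shorter side).
I_min = 177×107³/12 = 1.807×10^7 mm⁴
I = 1.807×10^7 mm⁴ = 1.807×10^-5 m⁴
Effective length L_e = K·L = 0.7 × 3.67 = 2.569 m
P_cr = π²EI / L_e² = π² × 10.7×10⁹ × 1.807×10^-5 / 2.569² = 2.891×10^5 N

P_cr ≈ 289 kN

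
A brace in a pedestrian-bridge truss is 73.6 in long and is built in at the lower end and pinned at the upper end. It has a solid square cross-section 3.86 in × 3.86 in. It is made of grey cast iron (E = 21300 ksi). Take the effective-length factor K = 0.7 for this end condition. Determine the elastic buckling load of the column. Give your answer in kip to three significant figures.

P_cr ≈ 1470 kip

I = a⁴/12 = 3.86⁴/12 = 18.50 in⁴
Effective length L_e = K·L = 0.7 × 73.6 = 51.52 in
P_cr = π²EI / L_e² = π² × 21300×10³ × 18.50 / 51.52² = 1.465×10^6 lb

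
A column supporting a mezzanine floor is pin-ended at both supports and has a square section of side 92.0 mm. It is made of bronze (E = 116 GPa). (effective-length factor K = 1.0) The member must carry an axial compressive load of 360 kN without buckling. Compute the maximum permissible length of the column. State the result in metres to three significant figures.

I = a⁴/12 = 92.0⁴/12 = 5.970×10^6 mm⁴
I = 5.970×10^-6 m⁴
At the buckling limit P_cr = P = 3.600×10^5 N
From P_cr = π²EI/(K·L)²:  L = (1/K)·√(π²EI/P_cr) = (1/1)·√(π²×1.16×10^11×5.970×10^-6/3.600×10^5)
L = 4.36 m

L_max ≈ 4.36 m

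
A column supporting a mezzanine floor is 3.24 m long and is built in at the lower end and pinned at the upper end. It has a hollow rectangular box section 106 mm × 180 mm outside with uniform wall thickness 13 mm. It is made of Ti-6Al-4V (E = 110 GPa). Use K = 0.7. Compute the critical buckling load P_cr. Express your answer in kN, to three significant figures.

P_cr ≈ 2380 kN

Inner dimensions: h_i = 180 − 2×13 = 154.0 mm, b_i = 106 − 2×13 = 80.00 mm
Weak-axis I_min = (h_o·b_o³ − h_i·b_i³)/12 with b_o = 106, b_i = 80.00 mm (shorter outer/inner sides).
I_min = (180×106³ − 154.0×80.00³)/12 = 1.129×10^7 mm⁴
I = 1.129×10^7 mm⁴ = 1.129×10^-5 m⁴
Effective length L_e = K·L = 0.7 × 3.24 = 2.268 m
P_cr = π²EI / L_e² = π² × 110×10⁹ × 1.129×10^-5 / 2.268² = 2.384×10^6 N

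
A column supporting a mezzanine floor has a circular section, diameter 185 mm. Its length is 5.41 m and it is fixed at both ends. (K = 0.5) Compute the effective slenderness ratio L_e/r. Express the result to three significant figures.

λ ≈ 58.5

I = πd⁴/64 = π×185⁴/64 = 5.750×10^7 mm⁴
A = 2.688×10^4 mm²;  r_min = √(I/A) = √(5.750×10^7/2.688×10^4) = 46.25 mm
L_e = K·L = 0.5 × 5.41 m = 2.705 m = 2705.0 mm
λ = L_e / r_min = 2705.0 / 46.25 = 58.5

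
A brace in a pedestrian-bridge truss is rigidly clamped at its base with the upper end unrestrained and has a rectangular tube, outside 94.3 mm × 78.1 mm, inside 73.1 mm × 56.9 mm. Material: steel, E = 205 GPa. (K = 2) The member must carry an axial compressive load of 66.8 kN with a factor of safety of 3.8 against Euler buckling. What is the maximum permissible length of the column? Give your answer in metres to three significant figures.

L_max ≈ 2.29 m

Weak-axis I_min = (h_o·b_o³ − h_i·b_i³)/12 with b_o = 78.1, b_i = 56.90 mm (shorter outer/inner sides).
I_min = (94.3×78.1³ − 73.10×56.90³)/12 = 2.621×10^6 mm⁴
I = 2.621×10^-6 m⁴
Required critical load P_cr = n·P = 3.8 × 66.8 = 253.8 kN = 2.538×10^5 N
From P_cr = π²EI/(K·L)²:  L = (1/K)·√(π²EI/P_cr) = (1/2)·√(π²×2.05×10^11×2.621×10^-6/2.538×10^5)
L = 2.29 m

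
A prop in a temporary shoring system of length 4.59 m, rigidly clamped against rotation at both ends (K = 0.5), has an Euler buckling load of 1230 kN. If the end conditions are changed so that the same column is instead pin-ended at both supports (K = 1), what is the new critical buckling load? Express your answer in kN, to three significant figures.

P_cr ∝ 1/K², so P_cr,new = P_cr,old × (K_old/K_new)² = 1230 × (0.5/1)²
= 1230 × 0.2500 = 308 kN

P_cr ≈ 308 kN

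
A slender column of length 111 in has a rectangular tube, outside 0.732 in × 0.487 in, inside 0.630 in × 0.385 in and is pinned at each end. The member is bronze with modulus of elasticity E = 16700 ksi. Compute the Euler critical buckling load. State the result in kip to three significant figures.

P_cr ≈ 0.0542 kip

Weak-axis I_min = (h_o·b_o³ − h_i·b_i³)/12 with b_o = 0.487, b_i = 0.3850 in (shorter outer/inner sides).
I_min = (0.732×0.487³ − 0.6300×0.3850³)/12 = 4.050×10^-3 in⁴
Effective length L_e = K·L = 1 × 111 = 111.0 in
P_cr = π²EI / L_e² = π² × 16700×10³ × 4.050×10^-3 / 111.0² = 54.17 lb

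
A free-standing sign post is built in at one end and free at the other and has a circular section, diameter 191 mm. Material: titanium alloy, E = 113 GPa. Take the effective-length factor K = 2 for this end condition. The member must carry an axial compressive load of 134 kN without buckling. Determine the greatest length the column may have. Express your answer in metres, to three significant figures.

I = πd⁴/64 = π×191⁴/64 = 6.533×10^7 mm⁴
I = 6.533×10^-5 m⁴
At the buckling limit P_cr = P = 1.340×10^5 N
From P_cr = π²EI/(K·L)²:  L = (1/K)·√(π²EI/P_cr) = (1/2)·√(π²×1.13×10^11×6.533×10^-5/1.340×10^5)
L = 11.7 m

L_max ≈ 11.7 m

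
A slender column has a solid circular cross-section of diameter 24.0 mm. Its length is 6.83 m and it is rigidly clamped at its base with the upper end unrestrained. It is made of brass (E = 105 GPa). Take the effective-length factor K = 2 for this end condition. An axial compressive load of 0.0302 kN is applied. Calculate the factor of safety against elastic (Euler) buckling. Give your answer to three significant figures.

n ≈ 2.99

I = πd⁴/64 = π×24.0⁴/64 = 1.629×10^4 mm⁴
I = 1.629×10^4 mm⁴ = 1.629×10^-8 m⁴
Effective length L_e = K·L = 2 × 6.83 = 13.66 m
P_cr = π²EI / L_e² = π² × 105×10⁹ × 1.629×10^-8 / 13.66² = 90.45 N
Factor of safety n = P_cr / P = 0.090449 / 0.0302 = 2.99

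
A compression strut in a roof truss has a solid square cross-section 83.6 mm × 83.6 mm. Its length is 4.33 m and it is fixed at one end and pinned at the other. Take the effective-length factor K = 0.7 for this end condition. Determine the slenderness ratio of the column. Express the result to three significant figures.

λ ≈ 126

I = a⁴/12 = 83.6⁴/12 = 4.070×10^6 mm⁴
A = 6.989×10^3 mm²;  r_min = √(I/A) = √(4.070×10^6/6.989×10^3) = 24.13 mm
L_e = K·L = 0.7 × 4.33 m = 3.031 m = 3031.0 mm
λ = L_e / r_min = 3031.0 / 24.13 = 126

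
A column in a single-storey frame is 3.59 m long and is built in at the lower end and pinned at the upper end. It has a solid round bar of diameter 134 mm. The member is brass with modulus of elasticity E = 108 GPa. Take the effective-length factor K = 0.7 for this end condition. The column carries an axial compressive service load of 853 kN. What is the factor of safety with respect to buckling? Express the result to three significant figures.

I = πd⁴/64 = π×134⁴/64 = 1.583×10^7 mm⁴
I = 1.583×10^7 mm⁴ = 1.583×10^-5 m⁴
Effective length L_e = K·L = 0.7 × 3.59 = 2.513 m
P_cr = π²EI / L_e² = π² × 108×10⁹ × 1.583×10^-5 / 2.513² = 2.671×10^6 N
Factor of safety n = P_cr / P = 2671.3 / 853 = 3.13

n ≈ 3.13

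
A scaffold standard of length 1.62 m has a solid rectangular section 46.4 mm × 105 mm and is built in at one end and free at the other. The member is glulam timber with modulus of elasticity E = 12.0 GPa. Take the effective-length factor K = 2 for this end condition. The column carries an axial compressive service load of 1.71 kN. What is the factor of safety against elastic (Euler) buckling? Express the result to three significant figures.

n ≈ 5.77

Buckling occurs about the weak axis: I_min = h·b³/12 with b = 46.4 mm (the shorter side).
I_min = 105×46.4³/12 = 8.741×10^5 mm⁴
I = 8.741×10^5 mm⁴ = 8.741×10^-7 m⁴
Effective length L_e = K·L = 2 × 1.62 = 3.240 m
P_cr = π²EI / L_e² = π² × 12.0×10⁹ × 8.741×10^-7 / 3.240² = 9.862×10^3 N
Factor of safety n = P_cr / P = 9.8617 / 1.71 = 5.77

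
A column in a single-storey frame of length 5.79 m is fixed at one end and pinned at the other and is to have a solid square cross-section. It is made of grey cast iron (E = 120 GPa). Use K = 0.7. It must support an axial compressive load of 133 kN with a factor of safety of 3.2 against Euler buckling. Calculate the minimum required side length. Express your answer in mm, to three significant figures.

a ≈ 91.7 mm

Required P_cr = n·P = 3.2 × 133 = 425.6 kN
L_e = K·L = 0.7 × 5.79 = 4.053 m
Required I = P_cr·L_e²/(π²E) = 4.256×10^5 × 4.053² / (π² × 1.20×10^11) = 5.903×10^-6 m⁴
I_req = 5.903×10^6 mm⁴
Solid square: I = a⁴/12  ⇒  a = (12I)^(1/4) = (12×5.903×10^6)^(1/4) = 91.7 mm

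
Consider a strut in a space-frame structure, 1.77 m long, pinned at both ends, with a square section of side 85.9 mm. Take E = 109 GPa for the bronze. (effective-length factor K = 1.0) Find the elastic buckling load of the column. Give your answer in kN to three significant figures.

P_cr ≈ 1560 kN

I = a⁴/12 = 85.9⁴/12 = 4.537×10^6 mm⁴
I = 4.537×10^6 mm⁴ = 4.537×10^-6 m⁴
Effective length L_e = K·L = 1 × 1.77 = 1.770 m
P_cr = π²EI / L_e² = π² × 109×10⁹ × 4.537×10^-6 / 1.770² = 1.558×10^6 N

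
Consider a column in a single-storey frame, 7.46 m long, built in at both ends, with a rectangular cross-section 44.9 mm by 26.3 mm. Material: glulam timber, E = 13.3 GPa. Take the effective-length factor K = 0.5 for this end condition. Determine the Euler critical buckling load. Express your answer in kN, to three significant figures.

Buckling occurs about the weak axis: I_min = h·b³/12 with b = 26.3 mm (the shorter side).
I_min = 44.9×26.3³/12 = 6.807×10^4 mm⁴
I = 6.807×10^4 mm⁴ = 6.807×10^-8 m⁴
Effective length L_e = K·L = 0.5 × 7.46 = 3.730 m
P_cr = π²EI / L_e² = π² × 13.3×10⁹ × 6.807×10^-8 / 3.730² = 642.2 N

P_cr ≈ 0.642 kN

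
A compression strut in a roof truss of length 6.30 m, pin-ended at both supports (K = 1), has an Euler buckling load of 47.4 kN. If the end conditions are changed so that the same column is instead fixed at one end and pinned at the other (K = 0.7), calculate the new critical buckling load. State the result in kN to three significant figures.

P_cr ∝ 1/K², so P_cr,new = P_cr,old × (K_old/K_new)² = 47.4 × (1/0.7)²
= 47.4 × 2.041 = 96.7 kN

P_cr ≈ 96.7 kN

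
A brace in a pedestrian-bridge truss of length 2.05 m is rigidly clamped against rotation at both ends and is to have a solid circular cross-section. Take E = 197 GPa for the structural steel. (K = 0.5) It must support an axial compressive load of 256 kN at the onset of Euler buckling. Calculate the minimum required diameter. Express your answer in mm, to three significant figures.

d ≈ 41.0 mm

L_e = K·L = 0.5 × 2.05 = 1.025 m
Required I = P_cr·L_e²/(π²E) = 2.560×10^5 × 1.025² / (π² × 1.97×10^11) = 1.383×10^-7 m⁴
I_req = 1.383×10^5 mm⁴
Solid circle: I = πd⁴/64  ⇒  d = (64I/π)^(1/4) = (64×1.383×10^5/π)^(1/4) = 41.0 mm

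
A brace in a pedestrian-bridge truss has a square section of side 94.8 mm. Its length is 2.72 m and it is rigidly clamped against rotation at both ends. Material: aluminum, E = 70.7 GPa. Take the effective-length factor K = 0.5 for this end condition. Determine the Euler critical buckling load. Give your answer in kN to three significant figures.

I = a⁴/12 = 94.8⁴/12 = 6.731×10^6 mm⁴
I = 6.731×10^6 mm⁴ = 6.731×10^-6 m⁴
Effective length L_e = K·L = 0.5 × 2.72 = 1.360 m
P_cr = π²EI / L_e² = π² × 70.7×10⁹ × 6.731×10^-6 / 1.360² = 2.539×10^6 N

P_cr ≈ 2540 kN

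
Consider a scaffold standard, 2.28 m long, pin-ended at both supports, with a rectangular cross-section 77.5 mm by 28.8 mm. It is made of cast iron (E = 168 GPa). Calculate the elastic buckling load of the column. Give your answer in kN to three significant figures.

P_cr ≈ 49.2 kN

Buckling occurs about the weak axis: I_min = h·b³/12 with b = 28.8 mm (the shorter side).
I_min = 77.5×28.8³/12 = 1.543×10^5 mm⁴
I = 1.543×10^5 mm⁴ = 1.543×10^-7 m⁴
Effective length L_e = K·L = 1 × 2.28 = 2.280 m
P_cr = π²EI / L_e² = π² × 168×10⁹ × 1.543×10^-7 / 2.280² = 4.921×10^4 N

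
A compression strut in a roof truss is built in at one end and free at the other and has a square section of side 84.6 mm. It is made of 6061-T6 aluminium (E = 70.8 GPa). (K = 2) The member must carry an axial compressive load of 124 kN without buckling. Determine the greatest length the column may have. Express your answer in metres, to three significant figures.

L_max ≈ 2.45 m

I = a⁴/12 = 84.6⁴/12 = 4.269×10^6 mm⁴
I = 4.269×10^-6 m⁴
At the buckling limit P_cr = P = 1.240×10^5 N
From P_cr = π²EI/(K·L)²:  L = (1/K)·√(π²EI/P_cr) = (1/2)·√(π²×7.08×10^10×4.269×10^-6/1.240×10^5)
L = 2.45 m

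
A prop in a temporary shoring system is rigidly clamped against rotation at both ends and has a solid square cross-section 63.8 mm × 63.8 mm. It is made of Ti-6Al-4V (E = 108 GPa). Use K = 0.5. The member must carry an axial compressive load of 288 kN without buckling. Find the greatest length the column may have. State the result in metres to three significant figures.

L_max ≈ 4.52 m

I = a⁴/12 = 63.8⁴/12 = 1.381×10^6 mm⁴
I = 1.381×10^-6 m⁴
At the buckling limit P_cr = P = 2.880×10^5 N
From P_cr = π²EI/(K·L)²:  L = (1/K)·√(π²EI/P_cr) = (1/0.5)·√(π²×1.08×10^11×1.381×10^-6/2.880×10^5)
L = 4.52 m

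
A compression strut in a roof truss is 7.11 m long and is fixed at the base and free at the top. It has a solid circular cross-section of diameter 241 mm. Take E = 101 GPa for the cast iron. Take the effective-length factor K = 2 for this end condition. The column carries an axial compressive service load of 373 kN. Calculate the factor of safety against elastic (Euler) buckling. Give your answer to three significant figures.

I = πd⁴/64 = π×241⁴/64 = 1.656×10^8 mm⁴
I = 1.656×10^8 mm⁴ = 1.656×10^-4 m⁴
Effective length L_e = K·L = 2 × 7.11 = 14.22 m
P_cr = π²EI / L_e² = π² × 101×10⁹ × 1.656×10^-4 / 14.22² = 8.163×10^5 N
Factor of safety n = P_cr / P = 816.32 / 373 = 2.19

n ≈ 2.19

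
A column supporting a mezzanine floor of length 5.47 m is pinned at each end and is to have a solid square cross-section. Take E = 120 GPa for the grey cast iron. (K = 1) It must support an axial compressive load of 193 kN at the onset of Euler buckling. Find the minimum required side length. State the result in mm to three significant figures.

L_e = K·L = 1 × 5.47 = 5.470 m
Required I = P_cr·L_e²/(π²E) = 1.930×10^5 × 5.470² / (π² × 1.20×10^11) = 4.876×10^-6 m⁴
I_req = 4.876×10^6 mm⁴
Solid square: I = a⁴/12  ⇒  a = (12I)^(1/4) = (12×4.876×10^6)^(1/4) = 87.5 mm

a ≈ 87.5 mm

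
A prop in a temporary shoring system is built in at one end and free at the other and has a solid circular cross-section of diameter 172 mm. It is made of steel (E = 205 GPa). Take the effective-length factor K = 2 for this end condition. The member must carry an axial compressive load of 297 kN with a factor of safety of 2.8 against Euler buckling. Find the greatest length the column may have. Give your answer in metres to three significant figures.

L_max ≈ 5.11 m

I = πd⁴/64 = π×172⁴/64 = 4.296×10^7 mm⁴
I = 4.296×10^-5 m⁴
Required critical load P_cr = n·P = 2.8 × 297 = 831.6 kN = 8.316×10^5 N
From P_cr = π²EI/(K·L)²:  L = (1/K)·√(π²EI/P_cr) = (1/2)·√(π²×2.05×10^11×4.296×10^-5/8.316×10^5)
L = 5.11 m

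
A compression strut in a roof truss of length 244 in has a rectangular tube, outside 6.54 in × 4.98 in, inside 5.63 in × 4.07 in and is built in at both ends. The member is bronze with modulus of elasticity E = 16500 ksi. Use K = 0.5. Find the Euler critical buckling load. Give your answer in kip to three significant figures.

P_cr ≈ 390 kip

Weak-axis I_min = (h_o·b_o³ − h_i·b_i³)/12 with b_o = 4.98, b_i = 4.070 in (shorter outer/inner sides).
I_min = (6.54×4.98³ − 5.630×4.070³)/12 = 35.68 in⁴
Effective length L_e = K·L = 0.5 × 244 = 122.0 in
P_cr = π²EI / L_e² = π² × 16500×10³ × 35.68 / 122.0² = 3.904×10^5 lb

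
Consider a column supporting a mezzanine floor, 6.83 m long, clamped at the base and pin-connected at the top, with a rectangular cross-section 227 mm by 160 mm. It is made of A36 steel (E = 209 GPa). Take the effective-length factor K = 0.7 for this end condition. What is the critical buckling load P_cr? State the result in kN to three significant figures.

Buckling occurs about the weak axis: I_min = h·b³/12 with b = 160 mm (the shorter side).
I_min = 227×160³/12 = 7.748×10^7 mm⁴
I = 7.748×10^7 mm⁴ = 7.748×10^-5 m⁴
Effective length L_e = K·L = 0.7 × 6.83 = 4.781 m
P_cr = π²EI / L_e² = π² × 209×10⁹ × 7.748×10^-5 / 4.781² = 6.992×10^6 N

P_cr ≈ 6990 kN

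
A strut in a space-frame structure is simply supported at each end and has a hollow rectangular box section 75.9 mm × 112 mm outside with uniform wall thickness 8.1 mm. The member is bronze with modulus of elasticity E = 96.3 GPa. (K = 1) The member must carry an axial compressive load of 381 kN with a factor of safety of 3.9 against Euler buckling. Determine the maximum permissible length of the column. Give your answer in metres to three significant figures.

L_max ≈ 1.23 m

Inner dimensions: h_i = 112 − 2×8.1 = 95.80 mm, b_i = 75.9 − 2×8.1 = 59.70 mm
Weak-axis I_min = (h_o·b_o³ − h_i·b_i³)/12 with b_o = 75.9, b_i = 59.70 mm (shorter outer/inner sides).
I_min = (112×75.9³ − 95.80×59.70³)/12 = 2.382×10^6 mm⁴
I = 2.382×10^-6 m⁴
Required critical load P_cr = n·P = 3.9 × 381 = 1486 kN = 1.486×10^6 N
From P_cr = π²EI/(K·L)²:  L = (1/K)·√(π²EI/P_cr) = (1/1)·√(π²×9.63×10^10×2.382×10^-6/1.486×10^6)
L = 1.23 m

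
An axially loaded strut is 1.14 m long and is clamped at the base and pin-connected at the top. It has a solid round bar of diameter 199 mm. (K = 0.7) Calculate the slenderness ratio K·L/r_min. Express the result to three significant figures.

I = πd⁴/64 = π×199⁴/64 = 7.698×10^7 mm⁴
A = 3.110×10^4 mm²;  r_min = √(I/A) = √(7.698×10^7/3.110×10^4) = 49.75 mm
L_e = K·L = 0.7 × 1.14 m = 0.7980 m = 798.00 mm
λ = L_e / r_min = 798.00 / 49.75 = 16.0

λ ≈ 16.0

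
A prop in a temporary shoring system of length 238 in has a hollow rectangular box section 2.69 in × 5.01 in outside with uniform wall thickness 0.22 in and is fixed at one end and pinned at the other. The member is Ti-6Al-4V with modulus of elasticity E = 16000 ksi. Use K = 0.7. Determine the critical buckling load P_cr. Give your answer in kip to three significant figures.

Inner dimensions: h_i = 5.01 − 2×0.22 = 4.570 in, b_i = 2.69 − 2×0.22 = 2.250 in
Weak-axis I_min = (h_o·b_o³ − h_i·b_i³)/12 with b_o = 2.69, b_i = 2.250 in (shorter outer/inner sides).
I_min = (5.01×2.69³ − 4.570×2.250³)/12 = 3.789 in⁴
Effective length L_e = K·L = 0.7 × 238 = 166.6 in
P_cr = π²EI / L_e² = π² × 16000×10³ × 3.789 / 166.6² = 2.156×10^4 lb

P_cr ≈ 21.6 kip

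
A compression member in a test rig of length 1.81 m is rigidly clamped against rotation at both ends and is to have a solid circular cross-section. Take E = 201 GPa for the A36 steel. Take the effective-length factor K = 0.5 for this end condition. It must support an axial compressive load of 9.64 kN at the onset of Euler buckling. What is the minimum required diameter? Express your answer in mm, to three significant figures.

L_e = K·L = 0.5 × 1.81 = 0.9050 m
Required I = P_cr·L_e²/(π²E) = 9.640×10^3 × 0.9050² / (π² × 2.01×10^11) = 3.980×10^-9 m⁴
I_req = 3.980×10^3 mm⁴
Solid circle: I = πd⁴/64  ⇒  d = (64I/π)^(1/4) = (64×3.980×10^3/π)^(1/4) = 16.9 mm

d ≈ 16.9 mm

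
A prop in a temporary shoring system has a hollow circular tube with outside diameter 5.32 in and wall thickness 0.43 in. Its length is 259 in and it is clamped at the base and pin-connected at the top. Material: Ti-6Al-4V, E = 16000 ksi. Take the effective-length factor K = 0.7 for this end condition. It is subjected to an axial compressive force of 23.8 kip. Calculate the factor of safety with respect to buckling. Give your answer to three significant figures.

n ≈ 4.02

Inner diameter d_i = 5.32 − 2×0.43 = 4.460 in
I = π(d_o⁴ − d_i⁴)/64 = π(5.32⁴ − 4.460⁴)/64 = 19.90 in⁴
Effective length L_e = K·L = 0.7 × 259 = 181.3 in
P_cr = π²EI / L_e² = π² × 16000×10³ × 19.90 / 181.3² = 9.559×10^4 lb
Factor of safety n = P_cr / P = 95.593 / 23.8 = 4.02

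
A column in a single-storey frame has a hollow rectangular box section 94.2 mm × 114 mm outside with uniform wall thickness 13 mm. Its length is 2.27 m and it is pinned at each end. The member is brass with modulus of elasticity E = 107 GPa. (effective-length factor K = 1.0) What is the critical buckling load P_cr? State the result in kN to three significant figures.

Inner dimensions: h_i = 114 − 2×13 = 88.00 mm, b_i = 94.2 − 2×13 = 68.20 mm
Weak-axis I_min = (h_o·b_o³ − h_i·b_i³)/12 with b_o = 94.2, b_i = 68.20 mm (shorter outer/inner sides).
I_min = (114×94.2³ − 88.00×68.20³)/12 = 5.615×10^6 mm⁴
I = 5.615×10^6 mm⁴ = 5.615×10^-6 m⁴
Effective length L_e = K·L = 1 × 2.27 = 2.270 m
P_cr = π²EI / L_e² = π² × 107×10⁹ × 5.615×10^-6 / 2.270² = 1.151×10^6 N

P_cr ≈ 1150 kN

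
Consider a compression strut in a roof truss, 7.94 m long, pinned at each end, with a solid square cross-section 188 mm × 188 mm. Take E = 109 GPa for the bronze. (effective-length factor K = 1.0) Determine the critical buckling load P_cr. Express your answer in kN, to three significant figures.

P_cr ≈ 1780 kN

I = a⁴/12 = 188⁴/12 = 1.041×10^8 mm⁴
I = 1.041×10^8 mm⁴ = 1.041×10^-4 m⁴
Effective length L_e = K·L = 1 × 7.94 = 7.940 m
P_cr = π²EI / L_e² = π² × 109×10⁹ × 1.041×10^-4 / 7.940² = 1.776×10^6 N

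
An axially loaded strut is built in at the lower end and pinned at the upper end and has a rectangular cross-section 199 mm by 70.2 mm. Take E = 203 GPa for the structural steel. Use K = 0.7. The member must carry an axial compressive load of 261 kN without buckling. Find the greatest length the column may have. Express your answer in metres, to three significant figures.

Buckling occurs about the weak axis: I_min = h·b³/12 with b = 70.2 mm (the shorter side).
I_min = 199×70.2³/12 = 5.737×10^6 mm⁴
I = 5.737×10^-6 m⁴
At the buckling limit P_cr = P = 2.610×10^5 N
From P_cr = π²EI/(K·L)²:  L = (1/K)·√(π²EI/P_cr) = (1/0.7)·√(π²×2.03×10^11×5.737×10^-6/2.610×10^5)
L = 9.48 m

L_max ≈ 9.48 m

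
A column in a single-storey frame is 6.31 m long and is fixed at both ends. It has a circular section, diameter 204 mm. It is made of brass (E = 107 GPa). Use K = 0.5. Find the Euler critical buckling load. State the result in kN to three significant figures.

P_cr ≈ 9020 kN

I = πd⁴/64 = π×204⁴/64 = 8.501×10^7 mm⁴
I = 8.501×10^7 mm⁴ = 8.501×10^-5 m⁴
Effective length L_e = K·L = 0.5 × 6.31 = 3.155 m
P_cr = π²EI / L_e² = π² × 107×10⁹ × 8.501×10^-5 / 3.155² = 9.019×10^6 N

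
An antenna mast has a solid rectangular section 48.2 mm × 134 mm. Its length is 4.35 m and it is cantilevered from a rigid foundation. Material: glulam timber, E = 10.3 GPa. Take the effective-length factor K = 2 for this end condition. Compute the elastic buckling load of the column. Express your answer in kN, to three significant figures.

Buckling occurs about the weak axis: I_min = h·b³/12 with b = 48.2 mm (the shorter side).
I_min = 134×48.2³/12 = 1.250×10^6 mm⁴
I = 1.250×10^6 mm⁴ = 1.250×10^-6 m⁴
Effective length L_e = K·L = 2 × 4.35 = 8.700 m
P_cr = π²EI / L_e² = π² × 10.3×10⁹ × 1.250×10^-6 / 8.700² = 1.679×10^3 N

P_cr ≈ 1.68 kN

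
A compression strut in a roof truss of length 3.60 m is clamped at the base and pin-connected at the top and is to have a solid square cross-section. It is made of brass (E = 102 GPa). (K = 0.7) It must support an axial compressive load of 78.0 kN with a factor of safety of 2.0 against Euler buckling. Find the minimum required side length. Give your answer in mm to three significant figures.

a ≈ 58.6 mm

Required P_cr = n·P = 2.0 × 78.0 = 156.0 kN
L_e = K·L = 0.7 × 3.60 = 2.520 m
Required I = P_cr·L_e²/(π²E) = 1.560×10^5 × 2.520² / (π² × 1.02×10^11) = 9.841×10^-7 m⁴
I_req = 9.841×10^5 mm⁴
Solid square: I = a⁴/12  ⇒  a = (12I)^(1/4) = (12×9.841×10^5)^(1/4) = 58.6 mm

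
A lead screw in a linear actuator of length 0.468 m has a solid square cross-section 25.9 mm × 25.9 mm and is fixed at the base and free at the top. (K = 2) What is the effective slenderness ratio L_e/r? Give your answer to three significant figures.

For a square r = a/√12 = 25.9/√12 = 7.477 mm
L_e = K·L = 2 × 0.468 m = 0.9360 m = 936.00 mm
λ = L_e / r_min = 936.00 / 7.477 = 125

λ ≈ 125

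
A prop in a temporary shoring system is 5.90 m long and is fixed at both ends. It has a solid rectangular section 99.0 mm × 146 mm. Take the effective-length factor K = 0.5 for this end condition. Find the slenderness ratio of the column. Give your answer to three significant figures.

For a rectangle r_min = b/√12 = 99.0/√12 = 28.58 mm
L_e = K·L = 0.5 × 5.90 m = 2.950 m = 2950.0 mm
λ = L_e / r_min = 2950.0 / 28.58 = 103

λ ≈ 103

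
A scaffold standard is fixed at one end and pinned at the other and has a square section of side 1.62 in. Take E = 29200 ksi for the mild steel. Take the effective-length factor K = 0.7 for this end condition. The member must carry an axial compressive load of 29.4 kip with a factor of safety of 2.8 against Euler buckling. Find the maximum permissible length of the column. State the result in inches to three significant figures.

I = a⁴/12 = 1.62⁴/12 = 0.5740 in⁴
Required critical load P_cr = n·P = 2.8 × 29.4 = 82.32 kip = 8.232×10^4 lb
From P_cr = π²EI/(K·L)²:  L = (1/K)·√(π²EI/P_cr) = (1/0.7)·√(π²×2.92×10^7×0.5740/8.232×10^4)
L = 64.0 in

L_max ≈ 64.0 in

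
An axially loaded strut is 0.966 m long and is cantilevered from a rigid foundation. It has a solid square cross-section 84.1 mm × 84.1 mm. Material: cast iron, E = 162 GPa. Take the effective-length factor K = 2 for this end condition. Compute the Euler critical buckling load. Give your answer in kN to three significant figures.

I = a⁴/12 = 84.1⁴/12 = 4.169×10^6 mm⁴
I = 4.169×10^6 mm⁴ = 4.169×10^-6 m⁴
Effective length L_e = K·L = 2 × 0.966 = 1.932 m
P_cr = π²EI / L_e² = π² × 162×10⁹ × 4.169×10^-6 / 1.932² = 1.786×10^6 N

P_cr ≈ 1790 kN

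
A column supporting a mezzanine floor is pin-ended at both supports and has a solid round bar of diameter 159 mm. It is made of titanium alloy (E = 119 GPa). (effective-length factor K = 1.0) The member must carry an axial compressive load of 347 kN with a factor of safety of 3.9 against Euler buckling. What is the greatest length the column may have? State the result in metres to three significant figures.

L_max ≈ 5.22 m

I = πd⁴/64 = π×159⁴/64 = 3.137×10^7 mm⁴
I = 3.137×10^-5 m⁴
Required critical load P_cr = n·P = 3.9 × 347 = 1353 kN = 1.353×10^6 N
From P_cr = π²EI/(K·L)²:  L = (1/K)·√(π²EI/P_cr) = (1/1)·√(π²×1.19×10^11×3.137×10^-5/1.353×10^6)
L = 5.22 m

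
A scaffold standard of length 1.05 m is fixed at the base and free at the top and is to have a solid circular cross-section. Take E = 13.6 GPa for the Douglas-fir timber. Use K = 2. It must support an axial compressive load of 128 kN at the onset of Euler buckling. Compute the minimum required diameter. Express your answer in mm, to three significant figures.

d ≈ 96.2 mm

L_e = K·L = 2 × 1.05 = 2.100 m
Required I = P_cr·L_e²/(π²E) = 1.280×10^5 × 2.100² / (π² × 1.36×10^10) = 4.205×10^-6 m⁴
I_req = 4.205×10^6 mm⁴
Solid circle: I = πd⁴/64  ⇒  d = (64I/π)^(1/4) = (64×4.205×10^6/π)^(1/4) = 96.2 mm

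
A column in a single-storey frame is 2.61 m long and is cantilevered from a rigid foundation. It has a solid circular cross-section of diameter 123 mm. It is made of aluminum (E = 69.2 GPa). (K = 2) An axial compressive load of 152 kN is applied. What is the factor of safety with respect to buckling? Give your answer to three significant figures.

I = πd⁴/64 = π×123⁴/64 = 1.124×10^7 mm⁴
I = 1.124×10^7 mm⁴ = 1.124×10^-5 m⁴
Effective length L_e = K·L = 2 × 2.61 = 5.220 m
P_cr = π²EI / L_e² = π² × 69.2×10⁹ × 1.124×10^-5 / 5.220² = 2.816×10^5 N
Factor of safety n = P_cr / P = 281.61 / 152 = 1.85

n ≈ 1.85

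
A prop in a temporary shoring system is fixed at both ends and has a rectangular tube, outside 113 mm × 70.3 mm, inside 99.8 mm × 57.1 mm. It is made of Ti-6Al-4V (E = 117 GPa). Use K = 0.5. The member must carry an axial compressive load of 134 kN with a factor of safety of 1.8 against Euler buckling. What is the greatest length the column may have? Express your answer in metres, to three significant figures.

Weak-axis I_min = (h_o·b_o³ − h_i·b_i³)/12 with b_o = 70.3, b_i = 57.10 mm (shorter outer/inner sides).
I_min = (113×70.3³ − 99.80×57.10³)/12 = 1.723×10^6 mm⁴
I = 1.723×10^-6 m⁴
Required critical load P_cr = n·P = 1.8 × 134 = 241.2 kN = 2.412×10^5 N
From P_cr = π²EI/(K·L)²:  L = (1/K)·√(π²EI/P_cr) = (1/0.5)·√(π²×1.17×10^11×1.723×10^-6/2.412×10^5)
L = 5.74 m

L_max ≈ 5.74 m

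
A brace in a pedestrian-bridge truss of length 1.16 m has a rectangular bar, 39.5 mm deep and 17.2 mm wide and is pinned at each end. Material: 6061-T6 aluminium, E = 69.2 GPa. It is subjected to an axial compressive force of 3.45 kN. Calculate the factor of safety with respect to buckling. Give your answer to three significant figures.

Buckling occurs about the weak axis: I_min = h·b³/12 with b = 17.2 mm (the shorter side).
I_min = 39.5×17.2³/12 = 1.675×10^4 mm⁴
I = 1.675×10^4 mm⁴ = 1.675×10^-8 m⁴
Effective length L_e = K·L = 1 × 1.16 = 1.160 m
P_cr = π²EI / L_e² = π² × 69.2×10⁹ × 1.675×10^-8 / 1.160² = 8.501×10^3 N
Factor of safety n = P_cr / P = 8.5014 / 3.45 = 2.46

n ≈ 2.46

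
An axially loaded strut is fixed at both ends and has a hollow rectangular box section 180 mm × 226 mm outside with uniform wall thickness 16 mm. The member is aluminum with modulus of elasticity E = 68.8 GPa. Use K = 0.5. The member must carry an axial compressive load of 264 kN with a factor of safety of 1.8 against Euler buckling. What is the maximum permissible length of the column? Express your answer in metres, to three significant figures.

Inner dimensions: h_i = 226 − 2×16 = 194.0 mm, b_i = 180 − 2×16 = 148.0 mm
Weak-axis I_min = (h_o·b_o³ − h_i·b_i³)/12 with b_o = 180, b_i = 148.0 mm (shorter outer/inner sides).
I_min = (226×180³ − 194.0×148.0³)/12 = 5.743×10^7 mm⁴
I = 5.743×10^-5 m⁴
Required critical load P_cr = n·P = 1.8 × 264 = 475.2 kN = 4.752×10^5 N
From P_cr = π²EI/(K·L)²:  L = (1/K)·√(π²EI/P_cr) = (1/0.5)·√(π²×6.88×10^10×5.743×10^-5/4.752×10^5)
L = 18.1 m

L_max ≈ 18.1 m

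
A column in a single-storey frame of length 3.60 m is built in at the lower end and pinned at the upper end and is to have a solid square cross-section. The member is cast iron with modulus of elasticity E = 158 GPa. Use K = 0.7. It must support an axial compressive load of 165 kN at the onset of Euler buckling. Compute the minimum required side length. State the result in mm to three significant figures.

L_e = K·L = 0.7 × 3.60 = 2.520 m
Required I = P_cr·L_e²/(π²E) = 1.650×10^5 × 2.520² / (π² × 1.58×10^11) = 6.719×10^-7 m⁴
I_req = 6.719×10^5 mm⁴
Solid square: I = a⁴/12  ⇒  a = (12I)^(1/4) = (12×6.719×10^5)^(1/4) = 53.3 mm

a ≈ 53.3 mm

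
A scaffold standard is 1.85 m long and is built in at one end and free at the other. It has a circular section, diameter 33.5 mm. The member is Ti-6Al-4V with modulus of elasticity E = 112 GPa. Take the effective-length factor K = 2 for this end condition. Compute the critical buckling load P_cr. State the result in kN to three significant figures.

P_cr ≈ 4.99 kN

I = πd⁴/64 = π×33.5⁴/64 = 6.182×10^4 mm⁴
I = 6.182×10^4 mm⁴ = 6.182×10^-8 m⁴
Effective length L_e = K·L = 2 × 1.85 = 3.700 m
P_cr = π²EI / L_e² = π² × 112×10⁹ × 6.182×10^-8 / 3.700² = 4.992×10^3 N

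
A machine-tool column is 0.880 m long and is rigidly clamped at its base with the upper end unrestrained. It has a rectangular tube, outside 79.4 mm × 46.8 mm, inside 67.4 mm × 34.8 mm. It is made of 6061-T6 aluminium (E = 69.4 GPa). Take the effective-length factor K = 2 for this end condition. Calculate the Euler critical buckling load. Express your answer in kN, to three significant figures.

Weak-axis I_min = (h_o·b_o³ − h_i·b_i³)/12 with b_o = 46.8, b_i = 34.80 mm (shorter outer/inner sides).
I_min = (79.4×46.8³ − 67.40×34.80³)/12 = 4.415×10^5 mm⁴
I = 4.415×10^5 mm⁴ = 4.415×10^-7 m⁴
Effective length L_e = K·L = 2 × 0.880 = 1.760 m
P_cr = π²EI / L_e² = π² × 69.4×10⁹ × 4.415×10^-7 / 1.760² = 9.763×10^4 N

P_cr ≈ 97.6 kN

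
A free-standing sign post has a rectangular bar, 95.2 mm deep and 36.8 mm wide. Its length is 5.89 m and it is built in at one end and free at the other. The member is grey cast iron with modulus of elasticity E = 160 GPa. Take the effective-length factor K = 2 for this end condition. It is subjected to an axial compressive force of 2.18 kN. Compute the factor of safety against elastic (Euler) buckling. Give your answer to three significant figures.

n ≈ 2.06

Buckling occurs about the weak axis: I_min = h·b³/12 with b = 36.8 mm (the shorter side).
I_min = 95.2×36.8³/12 = 3.954×10^5 mm⁴
I = 3.954×10^5 mm⁴ = 3.954×10^-7 m⁴
Effective length L_e = K·L = 2 × 5.89 = 11.78 m
P_cr = π²EI / L_e² = π² × 160×10⁹ × 3.954×10^-7 / 11.78² = 4.499×10^3 N
Factor of safety n = P_cr / P = 4.4991 / 2.18 = 2.06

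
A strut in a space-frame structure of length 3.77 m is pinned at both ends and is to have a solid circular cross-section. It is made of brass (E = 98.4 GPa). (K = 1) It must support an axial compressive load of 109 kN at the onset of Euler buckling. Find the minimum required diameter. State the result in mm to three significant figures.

L_e = K·L = 1 × 3.77 = 3.770 m
Required I = P_cr·L_e²/(π²E) = 1.090×10^5 × 3.770² / (π² × 9.84×10^10) = 1.595×10^-6 m⁴
I_req = 1.595×10^6 mm⁴
Solid circle: I = πd⁴/64  ⇒  d = (64I/π)^(1/4) = (64×1.595×10^6/π)^(1/4) = 75.5 mm

d ≈ 75.5 mm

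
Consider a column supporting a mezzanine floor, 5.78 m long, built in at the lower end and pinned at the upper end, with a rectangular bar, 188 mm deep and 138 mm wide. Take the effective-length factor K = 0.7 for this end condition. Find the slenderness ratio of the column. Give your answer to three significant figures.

λ ≈ 102

Buckling occurs about the weak axis: I_min = h·b³/12 with b = 138 mm (the shorter side).
I_min = 188×138³/12 = 4.117×10^7 mm⁴
A = 2.594×10^4 mm²;  r_min = √(I/A) = √(4.117×10^7/2.594×10^4) = 39.84 mm
L_e = K·L = 0.7 × 5.78 m = 4.046 m = 4046.0 mm
λ = L_e / r_min = 4046.0 / 39.84 = 102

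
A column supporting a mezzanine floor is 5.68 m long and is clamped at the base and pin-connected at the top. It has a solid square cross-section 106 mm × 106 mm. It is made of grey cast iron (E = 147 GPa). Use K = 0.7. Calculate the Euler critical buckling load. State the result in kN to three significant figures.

P_cr ≈ 966 kN

I = a⁴/12 = 106⁴/12 = 1.052×10^7 mm⁴
I = 1.052×10^7 mm⁴ = 1.052×10^-5 m⁴
Effective length L_e = K·L = 0.7 × 5.68 = 3.976 m
P_cr = π²EI / L_e² = π² × 147×10⁹ × 1.052×10^-5 / 3.976² = 9.655×10^5 N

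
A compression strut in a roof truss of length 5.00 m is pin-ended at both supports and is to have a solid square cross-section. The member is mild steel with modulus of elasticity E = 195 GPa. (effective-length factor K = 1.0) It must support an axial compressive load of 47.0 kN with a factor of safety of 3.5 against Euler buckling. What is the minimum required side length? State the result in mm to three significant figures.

a ≈ 71.2 mm

Required P_cr = n·P = 3.5 × 47.0 = 164.5 kN
L_e = K·L = 1 × 5.00 = 5.000 m
Required I = P_cr·L_e²/(π²E) = 1.645×10^5 × 5.000² / (π² × 1.95×10^11) = 2.137×10^-6 m⁴
I_req = 2.137×10^6 mm⁴
Solid square: I = a⁴/12  ⇒  a = (12I)^(1/4) = (12×2.137×10^6)^(1/4) = 71.2 mm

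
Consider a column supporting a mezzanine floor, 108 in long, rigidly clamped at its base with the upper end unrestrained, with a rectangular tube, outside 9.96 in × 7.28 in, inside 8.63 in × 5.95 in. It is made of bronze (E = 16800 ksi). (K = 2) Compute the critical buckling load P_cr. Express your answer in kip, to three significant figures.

P_cr ≈ 600 kip

Weak-axis I_min = (h_o·b_o³ − h_i·b_i³)/12 with b_o = 7.28, b_i = 5.950 in (shorter outer/inner sides).
I_min = (9.96×7.28³ − 8.630×5.950³)/12 = 168.7 in⁴
Effective length L_e = K·L = 2 × 108 = 216.0 in
P_cr = π²EI / L_e² = π² × 16800×10³ × 168.7 / 216.0² = 5.997×10^5 lb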